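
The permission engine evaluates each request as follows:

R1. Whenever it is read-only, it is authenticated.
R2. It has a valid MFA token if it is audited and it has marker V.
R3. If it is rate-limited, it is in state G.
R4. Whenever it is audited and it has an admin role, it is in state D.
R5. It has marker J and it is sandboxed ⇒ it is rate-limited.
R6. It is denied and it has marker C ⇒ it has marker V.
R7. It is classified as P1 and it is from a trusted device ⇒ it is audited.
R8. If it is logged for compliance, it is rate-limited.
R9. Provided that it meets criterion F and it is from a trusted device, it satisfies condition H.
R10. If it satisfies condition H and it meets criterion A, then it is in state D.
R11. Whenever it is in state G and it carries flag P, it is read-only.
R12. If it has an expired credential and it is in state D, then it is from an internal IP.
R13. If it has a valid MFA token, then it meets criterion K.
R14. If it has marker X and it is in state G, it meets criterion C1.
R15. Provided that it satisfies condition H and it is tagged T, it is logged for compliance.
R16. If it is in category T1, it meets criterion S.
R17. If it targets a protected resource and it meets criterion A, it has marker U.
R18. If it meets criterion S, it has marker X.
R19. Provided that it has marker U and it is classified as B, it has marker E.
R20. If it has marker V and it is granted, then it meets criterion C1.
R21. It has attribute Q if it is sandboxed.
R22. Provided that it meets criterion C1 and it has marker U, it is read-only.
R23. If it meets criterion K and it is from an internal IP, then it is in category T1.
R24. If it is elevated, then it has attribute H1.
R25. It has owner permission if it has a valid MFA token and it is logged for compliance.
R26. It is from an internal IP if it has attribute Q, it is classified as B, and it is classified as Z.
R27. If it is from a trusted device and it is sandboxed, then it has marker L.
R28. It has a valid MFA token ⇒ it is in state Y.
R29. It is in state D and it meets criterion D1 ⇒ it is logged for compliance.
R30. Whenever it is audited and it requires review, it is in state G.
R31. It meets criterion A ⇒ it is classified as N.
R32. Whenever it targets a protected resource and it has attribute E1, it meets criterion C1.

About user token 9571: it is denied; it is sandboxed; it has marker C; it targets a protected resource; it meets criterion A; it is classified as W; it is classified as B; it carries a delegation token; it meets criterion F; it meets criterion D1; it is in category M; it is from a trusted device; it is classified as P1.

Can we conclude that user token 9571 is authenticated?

No

Forward chaining from the given facts derives: has marker V, is audited, satisfies condition H, is in state D, has marker U, has marker E, has attribute Q, has marker L, is logged for compliance, is classified as N, has a valid MFA token, is rate-limited, meets criterion K, has owner permission, is in state Y, is in state G.
The only rule concluding "it is authenticated" is R1, which needs "it is read-only"; that is never established.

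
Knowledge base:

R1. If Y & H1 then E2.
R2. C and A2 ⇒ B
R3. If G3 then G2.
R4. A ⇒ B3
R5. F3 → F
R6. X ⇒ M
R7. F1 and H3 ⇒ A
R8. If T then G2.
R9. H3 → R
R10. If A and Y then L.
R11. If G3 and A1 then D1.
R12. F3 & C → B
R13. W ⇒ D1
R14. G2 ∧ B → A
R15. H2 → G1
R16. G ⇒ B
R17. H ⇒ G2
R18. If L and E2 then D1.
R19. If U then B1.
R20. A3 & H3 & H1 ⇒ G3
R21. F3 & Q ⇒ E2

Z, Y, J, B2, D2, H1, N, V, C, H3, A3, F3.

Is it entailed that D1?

Yes

E2  (by R1: Y, H1)
B  (by R12: F3, C)
G3  (by R20: A3, H3, H1)
G2  (by R3: G3)
A  (by R14: G2, B)
L  (by R10: A, Y)
D1  (by R18: L, E2)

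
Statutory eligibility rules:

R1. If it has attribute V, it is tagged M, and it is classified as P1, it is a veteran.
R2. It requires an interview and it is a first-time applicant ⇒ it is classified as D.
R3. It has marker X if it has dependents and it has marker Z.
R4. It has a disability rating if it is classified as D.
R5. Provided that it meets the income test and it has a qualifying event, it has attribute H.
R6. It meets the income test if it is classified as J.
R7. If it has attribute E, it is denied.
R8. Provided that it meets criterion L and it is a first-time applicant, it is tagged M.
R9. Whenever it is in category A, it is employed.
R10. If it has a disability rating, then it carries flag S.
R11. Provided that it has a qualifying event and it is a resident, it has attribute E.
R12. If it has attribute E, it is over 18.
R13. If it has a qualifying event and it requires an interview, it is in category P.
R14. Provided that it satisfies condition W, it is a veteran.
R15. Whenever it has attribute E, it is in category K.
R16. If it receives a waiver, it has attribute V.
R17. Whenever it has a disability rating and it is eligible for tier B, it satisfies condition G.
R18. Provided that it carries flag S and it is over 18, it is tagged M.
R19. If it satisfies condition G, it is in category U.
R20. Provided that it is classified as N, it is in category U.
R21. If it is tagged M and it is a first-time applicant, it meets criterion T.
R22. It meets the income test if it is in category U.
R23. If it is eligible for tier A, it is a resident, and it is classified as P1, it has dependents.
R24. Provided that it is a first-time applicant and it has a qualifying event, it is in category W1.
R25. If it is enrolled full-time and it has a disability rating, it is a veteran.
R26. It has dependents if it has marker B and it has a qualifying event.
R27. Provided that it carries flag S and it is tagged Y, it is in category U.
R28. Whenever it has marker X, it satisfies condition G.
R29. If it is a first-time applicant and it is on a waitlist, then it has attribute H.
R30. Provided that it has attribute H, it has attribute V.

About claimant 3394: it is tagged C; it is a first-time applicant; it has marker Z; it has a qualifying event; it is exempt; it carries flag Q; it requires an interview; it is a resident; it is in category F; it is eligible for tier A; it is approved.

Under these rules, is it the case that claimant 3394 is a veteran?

Forward chaining from the given facts derives: is classified as D, has a disability rating, carries flag S, has attribute E, is over 18, is in category P, is in category K, is tagged M, meets criterion T, is in category W1, is denied.
Rules concluding "it is a veteran": R1 needs "it has attribute V"; R14 needs "it satisfies condition W"; R25 needs "it is enrolled full-time" — none of these are established.

No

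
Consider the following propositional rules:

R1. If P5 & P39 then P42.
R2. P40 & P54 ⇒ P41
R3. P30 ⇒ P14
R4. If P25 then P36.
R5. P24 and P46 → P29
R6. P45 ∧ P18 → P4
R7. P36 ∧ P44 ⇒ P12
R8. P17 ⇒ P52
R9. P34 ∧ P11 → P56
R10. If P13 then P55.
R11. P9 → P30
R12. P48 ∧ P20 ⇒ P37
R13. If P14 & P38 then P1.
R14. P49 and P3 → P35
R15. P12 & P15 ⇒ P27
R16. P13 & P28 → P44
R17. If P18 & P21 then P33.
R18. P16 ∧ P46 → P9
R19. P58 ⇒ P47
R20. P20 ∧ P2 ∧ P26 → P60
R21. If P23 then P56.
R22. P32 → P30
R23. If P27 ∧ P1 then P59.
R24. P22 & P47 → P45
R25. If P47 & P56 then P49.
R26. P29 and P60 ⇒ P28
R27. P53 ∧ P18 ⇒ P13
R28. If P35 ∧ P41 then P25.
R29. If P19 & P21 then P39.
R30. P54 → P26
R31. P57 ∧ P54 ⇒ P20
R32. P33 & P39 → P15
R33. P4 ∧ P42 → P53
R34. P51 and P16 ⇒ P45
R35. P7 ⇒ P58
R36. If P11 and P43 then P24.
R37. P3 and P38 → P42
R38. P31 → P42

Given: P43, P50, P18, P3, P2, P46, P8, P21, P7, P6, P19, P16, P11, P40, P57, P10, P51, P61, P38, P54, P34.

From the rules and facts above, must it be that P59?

Yes

P41  (by R2: P40, P54)
P56  (by R9: P34, P11)
P33  (by R17: P18, P21)
P9  (by R18: P16, P46)
P39  (by R29: P19, P21)
P26  (by R30: P54)
P20  (by R31: P57, P54)
P15  (by R32: P33, P39)
P45  (by R34: P51, P16)
P58  (by R35: P7)
P24  (by R36: P11, P43)
P42  (by R37: P3, P38)
P29  (by R5: P24, P46)
P4  (by R6: P45, P18)
P30  (by R11: P9)
P47  (by R19: P58)
P60  (by R20: P20, P2, P26)
P49  (by R25: P47, P56)
P28  (by R26: P29, P60)
P53  (by R33: P4, P42)
P14  (by R3: P30)
P1  (by R13: P14, P38)
P35  (by R14: P49, P3)
P13  (by R27: P53, P18)
P25  (by R28: P35, P41)
P36  (by R4: P25)
P44  (by R16: P13, P28)
P12  (by R7: P36, P44)
P27  (by R15: P12, P15)
P59  (by R23: P27, P1)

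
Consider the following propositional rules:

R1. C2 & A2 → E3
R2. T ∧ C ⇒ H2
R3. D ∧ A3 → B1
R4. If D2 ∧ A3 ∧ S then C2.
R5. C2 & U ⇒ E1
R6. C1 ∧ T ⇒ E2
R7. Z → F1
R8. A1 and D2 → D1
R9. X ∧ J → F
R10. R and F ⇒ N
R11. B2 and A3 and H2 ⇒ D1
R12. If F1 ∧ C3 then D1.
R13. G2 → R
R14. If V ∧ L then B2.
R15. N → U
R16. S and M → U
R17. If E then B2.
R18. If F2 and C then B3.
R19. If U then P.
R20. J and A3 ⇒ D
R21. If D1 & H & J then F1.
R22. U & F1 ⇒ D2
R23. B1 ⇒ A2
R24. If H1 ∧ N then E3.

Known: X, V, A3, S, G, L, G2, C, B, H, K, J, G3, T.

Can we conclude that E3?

H2  (by R2: T, C)
F  (by R9: X, J)
R  (by R13: G2)
B2  (by R14: V, L)
D  (by R20: J, A3)
B1  (by R3: D, A3)
N  (by R10: R, F)
D1  (by R11: B2, A3, H2)
U  (by R15: N)
F1  (by R21: D1, H, J)
D2  (by R22: U, F1)
A2  (by R23: B1)
C2  (by R4: D2, A3, S)
E3  (by R1: C2, A2)

Yes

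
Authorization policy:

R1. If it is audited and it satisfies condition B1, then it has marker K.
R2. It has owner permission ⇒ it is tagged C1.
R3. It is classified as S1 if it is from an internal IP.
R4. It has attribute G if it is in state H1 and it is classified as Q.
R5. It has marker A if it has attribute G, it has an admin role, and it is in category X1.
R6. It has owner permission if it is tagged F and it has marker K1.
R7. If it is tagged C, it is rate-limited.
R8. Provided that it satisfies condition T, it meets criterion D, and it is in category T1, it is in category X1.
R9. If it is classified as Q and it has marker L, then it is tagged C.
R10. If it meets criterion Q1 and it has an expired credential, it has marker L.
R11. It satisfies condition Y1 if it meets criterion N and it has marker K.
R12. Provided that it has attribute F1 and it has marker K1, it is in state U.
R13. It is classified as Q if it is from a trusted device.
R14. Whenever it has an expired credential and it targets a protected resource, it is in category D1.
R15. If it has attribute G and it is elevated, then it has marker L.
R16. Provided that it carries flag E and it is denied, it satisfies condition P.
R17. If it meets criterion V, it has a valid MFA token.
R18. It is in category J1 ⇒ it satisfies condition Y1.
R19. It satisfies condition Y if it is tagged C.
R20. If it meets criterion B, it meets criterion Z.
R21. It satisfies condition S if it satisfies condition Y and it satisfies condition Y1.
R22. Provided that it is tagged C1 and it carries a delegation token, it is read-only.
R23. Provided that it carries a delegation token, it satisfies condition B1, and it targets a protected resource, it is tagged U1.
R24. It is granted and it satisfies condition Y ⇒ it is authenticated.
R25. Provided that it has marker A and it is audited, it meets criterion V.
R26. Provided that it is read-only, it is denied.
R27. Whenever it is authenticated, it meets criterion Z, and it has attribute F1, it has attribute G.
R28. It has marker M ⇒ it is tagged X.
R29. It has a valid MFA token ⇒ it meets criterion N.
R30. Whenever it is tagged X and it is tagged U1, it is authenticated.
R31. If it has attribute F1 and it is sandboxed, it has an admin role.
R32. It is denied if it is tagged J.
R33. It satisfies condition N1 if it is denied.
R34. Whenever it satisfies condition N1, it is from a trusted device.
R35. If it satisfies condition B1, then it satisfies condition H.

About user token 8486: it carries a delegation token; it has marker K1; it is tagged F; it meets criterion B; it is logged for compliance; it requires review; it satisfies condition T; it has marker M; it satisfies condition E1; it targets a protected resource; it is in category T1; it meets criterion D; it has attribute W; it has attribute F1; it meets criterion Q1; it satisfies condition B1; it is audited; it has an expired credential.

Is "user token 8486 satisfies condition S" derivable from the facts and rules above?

No

Forward chaining from the given facts derives: has marker K, has owner permission, is in category X1, has marker L, is in state U, is in category D1, meets criterion Z, is tagged U1, is tagged X, is authenticated, satisfies condition H, is tagged C1, is read-only, is denied, has attribute G, satisfies condition N1, is from a trusted device, is classified as Q, is tagged C, satisfies condition Y, is rate-limited.
The only rule concluding "it satisfies condition S" is R21, which needs "it satisfies condition Y1"; that is never established.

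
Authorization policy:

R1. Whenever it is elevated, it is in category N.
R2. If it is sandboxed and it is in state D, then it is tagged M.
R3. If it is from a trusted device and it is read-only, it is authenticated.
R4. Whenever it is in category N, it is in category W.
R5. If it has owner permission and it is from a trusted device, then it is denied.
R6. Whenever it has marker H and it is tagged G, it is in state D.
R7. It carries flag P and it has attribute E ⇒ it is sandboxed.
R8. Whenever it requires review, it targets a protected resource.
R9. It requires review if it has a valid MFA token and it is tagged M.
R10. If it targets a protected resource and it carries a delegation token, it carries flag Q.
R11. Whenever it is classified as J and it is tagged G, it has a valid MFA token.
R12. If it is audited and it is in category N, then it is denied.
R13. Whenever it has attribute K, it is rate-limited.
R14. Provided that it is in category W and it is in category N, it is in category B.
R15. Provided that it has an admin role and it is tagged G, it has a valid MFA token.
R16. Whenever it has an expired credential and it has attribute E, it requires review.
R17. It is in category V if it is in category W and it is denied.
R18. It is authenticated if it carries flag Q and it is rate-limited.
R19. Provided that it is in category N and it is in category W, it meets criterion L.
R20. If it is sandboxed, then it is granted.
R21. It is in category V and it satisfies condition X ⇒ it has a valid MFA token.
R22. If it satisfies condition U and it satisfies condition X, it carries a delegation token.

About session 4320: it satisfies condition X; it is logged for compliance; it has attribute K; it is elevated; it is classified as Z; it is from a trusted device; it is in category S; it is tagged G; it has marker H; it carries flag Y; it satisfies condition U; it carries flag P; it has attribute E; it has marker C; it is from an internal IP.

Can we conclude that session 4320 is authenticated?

Forward chaining from the given facts derives: is in category N, is in category W, is in state D, is sandboxed, is rate-limited, is in category B, meets criterion L, is granted, carries a delegation token, is tagged M.
Rules concluding "it is authenticated": R3 needs "it is read-only"; R18 needs "it carries flag Q" — none of these are established.

No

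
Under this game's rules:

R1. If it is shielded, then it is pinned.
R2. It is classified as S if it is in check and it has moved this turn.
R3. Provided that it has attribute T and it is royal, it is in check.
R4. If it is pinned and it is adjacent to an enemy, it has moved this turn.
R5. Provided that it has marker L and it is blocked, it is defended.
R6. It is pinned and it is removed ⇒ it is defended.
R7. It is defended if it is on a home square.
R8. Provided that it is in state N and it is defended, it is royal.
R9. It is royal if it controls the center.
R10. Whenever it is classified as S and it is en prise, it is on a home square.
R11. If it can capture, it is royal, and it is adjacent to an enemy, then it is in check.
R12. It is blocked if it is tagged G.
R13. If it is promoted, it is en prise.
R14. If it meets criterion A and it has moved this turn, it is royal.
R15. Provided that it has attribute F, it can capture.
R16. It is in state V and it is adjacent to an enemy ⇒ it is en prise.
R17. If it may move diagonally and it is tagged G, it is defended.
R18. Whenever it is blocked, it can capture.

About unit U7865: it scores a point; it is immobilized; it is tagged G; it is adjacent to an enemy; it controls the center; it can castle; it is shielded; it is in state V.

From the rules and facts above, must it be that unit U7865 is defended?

Yes

By R1 (it is shielded): it is pinned.
By R4 (it is pinned, it is adjacent to an enemy): it has moved this turn.
By R9 (it controls the center): it is royal.
By R12 (it is tagged G): it is blocked.
By R16 (it is in state V, it is adjacent to an enemy): it is en prise.
By R18 (it is blocked): it can capture.
By R11 (it can capture, it is royal, it is adjacent to an enemy): it is in check.
By R2 (it is in check, it has moved this turn): it is classified as S.
By R10 (it is classified as S, it is en prise): it is on a home square.
By R7 (it is on a home square): it is defended.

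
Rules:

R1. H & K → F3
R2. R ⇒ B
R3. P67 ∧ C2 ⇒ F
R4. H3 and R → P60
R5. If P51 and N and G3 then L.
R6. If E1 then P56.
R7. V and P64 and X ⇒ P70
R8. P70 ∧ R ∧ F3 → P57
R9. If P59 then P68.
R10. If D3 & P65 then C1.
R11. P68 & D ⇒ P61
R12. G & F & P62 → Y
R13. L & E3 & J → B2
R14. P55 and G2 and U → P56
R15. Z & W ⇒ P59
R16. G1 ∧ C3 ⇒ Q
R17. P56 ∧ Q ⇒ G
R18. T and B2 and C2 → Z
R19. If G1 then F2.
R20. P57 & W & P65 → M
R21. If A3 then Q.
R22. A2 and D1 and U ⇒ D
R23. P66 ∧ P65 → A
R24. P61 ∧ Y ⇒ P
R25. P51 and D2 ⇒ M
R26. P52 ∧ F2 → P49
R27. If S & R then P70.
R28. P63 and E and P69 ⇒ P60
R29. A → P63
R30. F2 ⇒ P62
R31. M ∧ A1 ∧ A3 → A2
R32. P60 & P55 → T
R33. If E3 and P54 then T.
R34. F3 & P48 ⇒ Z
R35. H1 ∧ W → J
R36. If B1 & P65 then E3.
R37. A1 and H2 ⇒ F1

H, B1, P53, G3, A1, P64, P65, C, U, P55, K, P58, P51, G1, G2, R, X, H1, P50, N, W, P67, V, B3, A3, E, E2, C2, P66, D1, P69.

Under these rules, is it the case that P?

F3  (by R1: H, K)
F  (by R3: P67, C2)
L  (by R5: P51, N, G3)
P70  (by R7: V, P64, X)
P57  (by R8: P70, R, F3)
P56  (by R14: P55, G2, U)
F2  (by R19: G1)
M  (by R20: P57, W, P65)
Q  (by R21: A3)
A  (by R23: P66, P65)
P63  (by R29: A)
P62  (by R30: F2)
A2  (by R31: M, A1, A3)
J  (by R35: H1, W)
E3  (by R36: B1, P65)
B2  (by R13: L, E3, J)
G  (by R17: P56, Q)
D  (by R22: A2, D1, U)
P60  (by R28: P63, E, P69)
T  (by R32: P60, P55)
Y  (by R12: G, F, P62)
Z  (by R18: T, B2, C2)
P59  (by R15: Z, W)
P68  (by R9: P59)
P61  (by R11: P68, D)
P  (by R24: P61, Y)

Yes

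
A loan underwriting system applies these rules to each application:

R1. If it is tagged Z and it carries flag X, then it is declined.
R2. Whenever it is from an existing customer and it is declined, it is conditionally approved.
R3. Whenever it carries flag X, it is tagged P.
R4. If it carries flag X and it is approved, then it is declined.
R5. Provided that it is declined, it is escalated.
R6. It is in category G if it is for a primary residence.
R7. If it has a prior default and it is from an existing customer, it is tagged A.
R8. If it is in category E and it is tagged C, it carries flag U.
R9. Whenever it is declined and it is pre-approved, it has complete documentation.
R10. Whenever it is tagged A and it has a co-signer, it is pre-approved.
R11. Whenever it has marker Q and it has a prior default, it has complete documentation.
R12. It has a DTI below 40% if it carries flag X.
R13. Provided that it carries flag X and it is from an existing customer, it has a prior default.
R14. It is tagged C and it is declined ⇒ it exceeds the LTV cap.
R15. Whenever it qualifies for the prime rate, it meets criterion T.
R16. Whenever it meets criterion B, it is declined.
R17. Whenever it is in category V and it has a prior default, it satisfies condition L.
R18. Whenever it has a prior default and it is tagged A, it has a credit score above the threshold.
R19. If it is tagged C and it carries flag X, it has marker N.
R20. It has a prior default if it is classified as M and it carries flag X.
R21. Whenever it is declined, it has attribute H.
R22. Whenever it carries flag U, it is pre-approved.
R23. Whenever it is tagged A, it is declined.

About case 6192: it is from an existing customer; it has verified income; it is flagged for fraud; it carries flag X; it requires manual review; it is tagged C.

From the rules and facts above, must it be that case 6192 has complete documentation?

Forward chaining from the given facts derives: is tagged P, has a DTI below 40%, has a prior default, has marker N, is tagged A, has a credit score above the threshold, is declined, is conditionally approved, is escalated, exceeds the LTV cap, has attribute H.
Rules concluding "it has complete documentation": R9 needs "it is pre-approved"; R11 needs "it has marker Q" — none of these are established.

No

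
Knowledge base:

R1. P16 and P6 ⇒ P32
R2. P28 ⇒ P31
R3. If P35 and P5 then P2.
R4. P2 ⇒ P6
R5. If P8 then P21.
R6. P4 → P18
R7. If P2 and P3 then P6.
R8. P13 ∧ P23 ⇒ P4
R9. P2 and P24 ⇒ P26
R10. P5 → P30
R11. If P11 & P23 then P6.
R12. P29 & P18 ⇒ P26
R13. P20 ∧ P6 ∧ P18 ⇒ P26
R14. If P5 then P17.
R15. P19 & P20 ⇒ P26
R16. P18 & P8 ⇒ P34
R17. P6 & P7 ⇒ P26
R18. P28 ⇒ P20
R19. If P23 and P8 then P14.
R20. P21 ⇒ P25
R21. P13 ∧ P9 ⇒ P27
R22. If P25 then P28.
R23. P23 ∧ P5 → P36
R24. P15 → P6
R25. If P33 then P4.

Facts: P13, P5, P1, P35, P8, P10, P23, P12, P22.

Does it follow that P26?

P2  (by R3: P35, P5)
P6  (by R4: P2)
P21  (by R5: P8)
P4  (by R8: P13, P23)
P25  (by R20: P21)
P28  (by R22: P25)
P18  (by R6: P4)
P20  (by R18: P28)
P26  (by R13: P20, P6, P18)

Yes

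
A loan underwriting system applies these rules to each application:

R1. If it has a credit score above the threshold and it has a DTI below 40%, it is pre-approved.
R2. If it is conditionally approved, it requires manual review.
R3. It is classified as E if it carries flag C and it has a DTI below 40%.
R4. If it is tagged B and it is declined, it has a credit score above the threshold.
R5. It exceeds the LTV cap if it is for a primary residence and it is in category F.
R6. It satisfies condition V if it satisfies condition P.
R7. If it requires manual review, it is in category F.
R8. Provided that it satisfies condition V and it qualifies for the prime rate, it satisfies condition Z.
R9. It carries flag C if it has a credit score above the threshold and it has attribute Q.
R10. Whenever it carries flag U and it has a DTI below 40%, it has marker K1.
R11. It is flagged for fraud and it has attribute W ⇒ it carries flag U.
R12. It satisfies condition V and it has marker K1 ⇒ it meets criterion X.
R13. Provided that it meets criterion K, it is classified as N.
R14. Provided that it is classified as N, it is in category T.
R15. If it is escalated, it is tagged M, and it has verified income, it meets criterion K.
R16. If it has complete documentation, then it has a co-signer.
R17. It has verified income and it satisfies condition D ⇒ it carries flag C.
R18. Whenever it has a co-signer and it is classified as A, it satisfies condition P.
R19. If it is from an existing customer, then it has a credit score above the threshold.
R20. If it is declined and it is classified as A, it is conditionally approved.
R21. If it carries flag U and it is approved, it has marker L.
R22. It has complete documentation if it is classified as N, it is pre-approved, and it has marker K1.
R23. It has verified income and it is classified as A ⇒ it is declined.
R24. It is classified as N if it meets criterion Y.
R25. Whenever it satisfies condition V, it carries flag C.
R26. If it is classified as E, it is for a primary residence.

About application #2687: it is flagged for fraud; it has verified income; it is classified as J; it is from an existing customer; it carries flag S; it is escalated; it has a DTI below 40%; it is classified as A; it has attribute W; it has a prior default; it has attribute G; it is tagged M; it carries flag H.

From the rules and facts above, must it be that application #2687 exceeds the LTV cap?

By R11 (it is flagged for fraud, it has attribute W): it carries flag U.
By R15 (it is escalated, it is tagged M, it has verified income): it meets criterion K.
By R19 (it is from an existing customer): it has a credit score above the threshold.
By R23 (it has verified income, it is classified as A): it is declined.
By R1 (it has a credit score above the threshold, it has a DTI below 40%): it is pre-approved.
By R10 (it carries flag U, it has a DTI below 40%): it has marker K1.
By R13 (it meets criterion K): it is classified as N.
By R20 (it is declined, it is classified as A): it is conditionally approved.
By R22 (it is classified as N, it is pre-approved, it has marker K1): it has complete documentation.
By R2 (it is conditionally approved): it requires manual review.
By R7 (it requires manual review): it is in category F.
By R16 (it has complete documentation): it has a co-signer.
By R18 (it has a co-signer, it is classified as A): it satisfies condition P.
By R6 (it satisfies condition P): it satisfies condition V.
By R25 (it satisfies condition V): it carries flag C.
By R3 (it carries flag C, it has a DTI below 40%): it is classified as E.
By R26 (it is classified as E): it is for a primary residence.
By R5 (it is for a primary residence, it is in category F): it exceeds the LTV cap.

Yes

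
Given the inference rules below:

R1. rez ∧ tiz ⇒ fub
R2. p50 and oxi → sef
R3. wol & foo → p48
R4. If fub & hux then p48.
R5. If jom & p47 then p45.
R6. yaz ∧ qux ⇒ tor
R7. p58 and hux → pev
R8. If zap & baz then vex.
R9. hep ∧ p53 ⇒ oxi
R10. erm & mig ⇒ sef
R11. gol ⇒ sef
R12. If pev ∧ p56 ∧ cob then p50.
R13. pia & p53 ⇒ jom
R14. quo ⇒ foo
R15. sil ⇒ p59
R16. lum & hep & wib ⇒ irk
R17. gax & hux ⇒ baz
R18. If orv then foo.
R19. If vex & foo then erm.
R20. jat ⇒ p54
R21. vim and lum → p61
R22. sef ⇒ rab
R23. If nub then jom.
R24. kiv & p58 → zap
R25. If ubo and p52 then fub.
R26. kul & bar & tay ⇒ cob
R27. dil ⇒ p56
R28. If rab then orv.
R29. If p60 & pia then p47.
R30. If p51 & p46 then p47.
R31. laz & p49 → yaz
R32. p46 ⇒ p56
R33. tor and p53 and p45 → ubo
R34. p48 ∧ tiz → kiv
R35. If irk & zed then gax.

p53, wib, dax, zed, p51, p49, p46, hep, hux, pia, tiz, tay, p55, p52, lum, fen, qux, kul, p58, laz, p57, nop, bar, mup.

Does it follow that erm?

Yes

pev  (by R7: p58, hux)
oxi  (by R9: hep, p53)
jom  (by R13: pia, p53)
irk  (by R16: lum, hep, wib)
cob  (by R26: kul, bar, tay)
p47  (by R30: p51, p46)
yaz  (by R31: laz, p49)
p56  (by R32: p46)
gax  (by R35: irk, zed)
p45  (by R5: jom, p47)
tor  (by R6: yaz, qux)
p50  (by R12: pev, p56, cob)
baz  (by R17: gax, hux)
ubo  (by R33: tor, p53, p45)
sef  (by R2: p50, oxi)
rab  (by R22: sef)
fub  (by R25: ubo, p52)
orv  (by R28: rab)
p48  (by R4: fub, hux)
foo  (by R18: orv)
kiv  (by R34: p48, tiz)
zap  (by R24: kiv, p58)
vex  (by R8: zap, baz)
erm  (by R19: vex, foo)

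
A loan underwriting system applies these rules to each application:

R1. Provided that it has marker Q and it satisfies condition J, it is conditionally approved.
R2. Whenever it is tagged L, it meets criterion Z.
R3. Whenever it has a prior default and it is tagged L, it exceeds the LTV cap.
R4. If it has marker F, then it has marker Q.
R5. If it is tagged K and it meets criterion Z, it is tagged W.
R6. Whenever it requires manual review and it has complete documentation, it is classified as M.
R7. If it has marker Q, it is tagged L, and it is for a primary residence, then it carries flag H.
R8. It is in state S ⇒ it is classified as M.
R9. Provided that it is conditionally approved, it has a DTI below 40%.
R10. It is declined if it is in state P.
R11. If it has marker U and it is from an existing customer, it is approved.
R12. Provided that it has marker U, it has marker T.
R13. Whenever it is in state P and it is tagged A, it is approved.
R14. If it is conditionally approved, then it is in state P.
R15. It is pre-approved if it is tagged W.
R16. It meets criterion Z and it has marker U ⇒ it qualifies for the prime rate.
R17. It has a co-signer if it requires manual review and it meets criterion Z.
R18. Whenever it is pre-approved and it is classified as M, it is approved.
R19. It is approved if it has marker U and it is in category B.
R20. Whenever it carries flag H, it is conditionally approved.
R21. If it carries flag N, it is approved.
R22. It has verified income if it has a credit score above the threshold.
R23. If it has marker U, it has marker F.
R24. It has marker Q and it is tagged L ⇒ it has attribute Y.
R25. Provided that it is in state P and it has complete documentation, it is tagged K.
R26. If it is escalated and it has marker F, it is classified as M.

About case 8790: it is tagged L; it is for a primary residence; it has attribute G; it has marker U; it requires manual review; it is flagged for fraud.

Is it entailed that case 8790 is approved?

No

Forward chaining from the given facts derives: meets criterion Z, has marker T, qualifies for the prime rate, has a co-signer, has marker F, has marker Q, carries flag H, is conditionally approved, has attribute Y, has a DTI below 40%, is in state P, is declined.
Rules concluding "it is approved": R11 needs "it is from an existing customer"; R13 needs "it is tagged A"; R18 needs "it is pre-approved"; R19 needs "it is in category B"; R21 needs "it carries flag N" — none of these are established.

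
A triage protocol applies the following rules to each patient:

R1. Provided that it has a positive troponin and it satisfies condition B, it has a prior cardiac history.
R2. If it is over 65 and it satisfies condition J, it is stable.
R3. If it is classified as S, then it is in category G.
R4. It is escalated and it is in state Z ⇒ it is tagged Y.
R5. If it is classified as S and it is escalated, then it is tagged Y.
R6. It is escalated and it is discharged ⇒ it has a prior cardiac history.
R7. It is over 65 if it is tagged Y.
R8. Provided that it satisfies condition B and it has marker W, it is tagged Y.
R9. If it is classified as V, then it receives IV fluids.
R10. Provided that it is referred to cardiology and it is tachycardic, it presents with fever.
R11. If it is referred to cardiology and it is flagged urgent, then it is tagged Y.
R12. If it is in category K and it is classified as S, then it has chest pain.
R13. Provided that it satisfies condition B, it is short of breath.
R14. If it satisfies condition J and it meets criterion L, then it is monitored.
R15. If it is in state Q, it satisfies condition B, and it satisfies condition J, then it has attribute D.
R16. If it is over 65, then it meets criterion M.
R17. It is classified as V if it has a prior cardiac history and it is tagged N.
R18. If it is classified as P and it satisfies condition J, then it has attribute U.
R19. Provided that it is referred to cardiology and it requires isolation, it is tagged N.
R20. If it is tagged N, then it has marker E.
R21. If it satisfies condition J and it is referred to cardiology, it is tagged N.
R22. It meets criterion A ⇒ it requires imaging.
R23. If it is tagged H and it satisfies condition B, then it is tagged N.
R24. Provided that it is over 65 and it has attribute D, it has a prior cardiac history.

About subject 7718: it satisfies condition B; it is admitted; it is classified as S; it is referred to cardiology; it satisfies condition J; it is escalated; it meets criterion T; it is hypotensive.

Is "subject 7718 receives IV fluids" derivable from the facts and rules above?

No

Forward chaining from the given facts derives: is in category G, is tagged Y, is over 65, is short of breath, meets criterion M, is tagged N, is stable, has marker E.
The only rule concluding "it receives IV fluids" is R9, which needs "it is classified as V"; that is never established.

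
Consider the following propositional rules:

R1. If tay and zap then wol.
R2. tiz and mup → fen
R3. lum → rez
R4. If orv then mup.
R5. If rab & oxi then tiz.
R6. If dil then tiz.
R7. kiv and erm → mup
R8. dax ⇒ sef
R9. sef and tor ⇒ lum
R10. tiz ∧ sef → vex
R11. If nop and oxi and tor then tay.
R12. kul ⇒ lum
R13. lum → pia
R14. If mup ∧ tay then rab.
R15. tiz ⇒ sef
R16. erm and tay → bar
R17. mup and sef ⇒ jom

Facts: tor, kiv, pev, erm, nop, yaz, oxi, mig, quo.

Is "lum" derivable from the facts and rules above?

mup  (by R7: kiv, erm)
tay  (by R11: nop, oxi, tor)
rab  (by R14: mup, tay)
tiz  (by R5: rab, oxi)
sef  (by R15: tiz)
lum  (by R9: sef, tor)

Yes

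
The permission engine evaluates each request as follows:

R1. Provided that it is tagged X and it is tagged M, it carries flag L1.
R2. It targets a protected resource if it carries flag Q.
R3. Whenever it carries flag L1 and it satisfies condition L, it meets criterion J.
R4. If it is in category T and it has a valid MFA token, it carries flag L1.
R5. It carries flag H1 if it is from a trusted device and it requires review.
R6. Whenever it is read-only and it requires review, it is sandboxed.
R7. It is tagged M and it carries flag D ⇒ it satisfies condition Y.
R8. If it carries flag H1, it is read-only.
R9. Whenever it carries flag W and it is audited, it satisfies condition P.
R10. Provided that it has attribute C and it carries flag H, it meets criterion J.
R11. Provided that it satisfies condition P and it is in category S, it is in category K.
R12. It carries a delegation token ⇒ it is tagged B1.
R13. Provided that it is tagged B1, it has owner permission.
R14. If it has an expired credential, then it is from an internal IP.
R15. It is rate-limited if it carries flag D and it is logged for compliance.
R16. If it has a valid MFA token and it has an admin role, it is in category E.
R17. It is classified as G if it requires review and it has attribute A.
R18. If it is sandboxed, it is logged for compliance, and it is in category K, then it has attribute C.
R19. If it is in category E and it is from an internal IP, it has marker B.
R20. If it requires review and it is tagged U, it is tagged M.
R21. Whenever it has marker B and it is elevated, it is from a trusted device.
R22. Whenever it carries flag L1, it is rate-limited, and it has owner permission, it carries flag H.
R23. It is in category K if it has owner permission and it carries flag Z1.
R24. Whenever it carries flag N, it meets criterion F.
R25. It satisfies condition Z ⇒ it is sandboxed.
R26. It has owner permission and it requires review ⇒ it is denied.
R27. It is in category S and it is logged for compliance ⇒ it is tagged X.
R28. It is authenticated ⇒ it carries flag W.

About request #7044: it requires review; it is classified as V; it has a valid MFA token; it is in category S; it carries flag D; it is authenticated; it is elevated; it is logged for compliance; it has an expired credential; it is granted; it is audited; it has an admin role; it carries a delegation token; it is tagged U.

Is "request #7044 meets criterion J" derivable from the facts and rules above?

Yes

By R12 (it carries a delegation token): it is tagged B1.
By R13 (it is tagged B1): it has owner permission.
By R14 (it has an expired credential): it is from an internal IP.
By R15 (it carries flag D, it is logged for compliance): it is rate-limited.
By R16 (it has a valid MFA token, it has an admin role): it is in category E.
By R19 (it is in category E, it is from an internal IP): it has marker B.
By R20 (it requires review, it is tagged U): it is tagged M.
By R21 (it has marker B, it is elevated): it is from a trusted device.
By R27 (it is in category S, it is logged for compliance): it is tagged X.
By R28 (it is authenticated): it carries flag W.
By R1 (it is tagged X, it is tagged M): it carries flag L1.
By R5 (it is from a trusted device, it requires review): it carries flag H1.
By R8 (it carries flag H1): it is read-only.
By R9 (it carries flag W, it is audited): it satisfies condition P.
By R11 (it satisfies condition P, it is in category S): it is in category K.
By R22 (it carries flag L1, it is rate-limited, it has owner permission): it carries flag H.
By R6 (it is read-only, it requires review): it is sandboxed.
By R18 (it is sandboxed, it is logged for compliance, it is in category K): it has attribute C.
By R10 (it has attribute C, it carries flag H): it meets criterion J.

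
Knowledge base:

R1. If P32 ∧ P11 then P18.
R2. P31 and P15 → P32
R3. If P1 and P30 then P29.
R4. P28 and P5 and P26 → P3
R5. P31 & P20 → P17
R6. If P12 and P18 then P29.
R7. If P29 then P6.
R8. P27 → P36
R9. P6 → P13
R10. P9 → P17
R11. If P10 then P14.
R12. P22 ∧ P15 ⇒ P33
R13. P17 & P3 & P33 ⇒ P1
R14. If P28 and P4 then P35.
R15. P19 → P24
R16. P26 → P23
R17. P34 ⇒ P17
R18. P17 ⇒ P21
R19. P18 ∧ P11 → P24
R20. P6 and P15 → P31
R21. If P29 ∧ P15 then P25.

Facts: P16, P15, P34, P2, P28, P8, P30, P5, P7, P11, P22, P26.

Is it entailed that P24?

Yes

P3  (by R4: P28, P5, P26)
P33  (by R12: P22, P15)
P17  (by R17: P34)
P1  (by R13: P17, P3, P33)
P29  (by R3: P1, P30)
P6  (by R7: P29)
P31  (by R20: P6, P15)
P32  (by R2: P31, P15)
P18  (by R1: P32, P11)
P24  (by R19: P18, P11)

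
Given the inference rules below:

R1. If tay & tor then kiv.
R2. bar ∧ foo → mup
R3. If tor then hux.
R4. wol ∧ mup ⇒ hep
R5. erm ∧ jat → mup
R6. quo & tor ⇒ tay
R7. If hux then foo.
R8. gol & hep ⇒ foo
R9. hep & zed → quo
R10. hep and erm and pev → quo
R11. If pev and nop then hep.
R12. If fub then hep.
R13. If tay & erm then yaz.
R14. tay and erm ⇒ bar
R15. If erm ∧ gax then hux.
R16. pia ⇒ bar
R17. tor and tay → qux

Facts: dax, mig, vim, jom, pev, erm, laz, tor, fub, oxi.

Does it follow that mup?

hux  (by R3: tor)
foo  (by R7: hux)
hep  (by R12: fub)
quo  (by R10: hep, erm, pev)
tay  (by R6: quo, tor)
bar  (by R14: tay, erm)
mup  (by R2: bar, foo)

Yes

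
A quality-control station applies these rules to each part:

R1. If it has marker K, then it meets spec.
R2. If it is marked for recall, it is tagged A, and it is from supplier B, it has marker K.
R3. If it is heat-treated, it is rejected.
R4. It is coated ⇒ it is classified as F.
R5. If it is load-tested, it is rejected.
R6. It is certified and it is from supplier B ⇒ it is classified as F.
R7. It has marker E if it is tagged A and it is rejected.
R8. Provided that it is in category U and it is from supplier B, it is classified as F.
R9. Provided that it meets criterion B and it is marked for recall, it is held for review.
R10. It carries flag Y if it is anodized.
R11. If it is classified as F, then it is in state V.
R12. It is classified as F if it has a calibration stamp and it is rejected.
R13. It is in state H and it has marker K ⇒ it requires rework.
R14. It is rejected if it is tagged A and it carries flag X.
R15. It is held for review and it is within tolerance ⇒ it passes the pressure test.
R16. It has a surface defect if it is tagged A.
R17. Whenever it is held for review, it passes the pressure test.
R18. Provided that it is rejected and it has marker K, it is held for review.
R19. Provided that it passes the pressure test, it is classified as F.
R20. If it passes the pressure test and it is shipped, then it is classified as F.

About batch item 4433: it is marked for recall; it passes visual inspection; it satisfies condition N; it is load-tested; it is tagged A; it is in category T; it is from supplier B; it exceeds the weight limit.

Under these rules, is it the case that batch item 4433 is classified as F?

Yes

By R2 (it is marked for recall, it is tagged A, it is from supplier B): it has marker K.
By R5 (it is load-tested): it is rejected.
By R18 (it is rejected, it has marker K): it is held for review.
By R17 (it is held for review): it passes the pressure test.
By R19 (it passes the pressure test): it is classified as F.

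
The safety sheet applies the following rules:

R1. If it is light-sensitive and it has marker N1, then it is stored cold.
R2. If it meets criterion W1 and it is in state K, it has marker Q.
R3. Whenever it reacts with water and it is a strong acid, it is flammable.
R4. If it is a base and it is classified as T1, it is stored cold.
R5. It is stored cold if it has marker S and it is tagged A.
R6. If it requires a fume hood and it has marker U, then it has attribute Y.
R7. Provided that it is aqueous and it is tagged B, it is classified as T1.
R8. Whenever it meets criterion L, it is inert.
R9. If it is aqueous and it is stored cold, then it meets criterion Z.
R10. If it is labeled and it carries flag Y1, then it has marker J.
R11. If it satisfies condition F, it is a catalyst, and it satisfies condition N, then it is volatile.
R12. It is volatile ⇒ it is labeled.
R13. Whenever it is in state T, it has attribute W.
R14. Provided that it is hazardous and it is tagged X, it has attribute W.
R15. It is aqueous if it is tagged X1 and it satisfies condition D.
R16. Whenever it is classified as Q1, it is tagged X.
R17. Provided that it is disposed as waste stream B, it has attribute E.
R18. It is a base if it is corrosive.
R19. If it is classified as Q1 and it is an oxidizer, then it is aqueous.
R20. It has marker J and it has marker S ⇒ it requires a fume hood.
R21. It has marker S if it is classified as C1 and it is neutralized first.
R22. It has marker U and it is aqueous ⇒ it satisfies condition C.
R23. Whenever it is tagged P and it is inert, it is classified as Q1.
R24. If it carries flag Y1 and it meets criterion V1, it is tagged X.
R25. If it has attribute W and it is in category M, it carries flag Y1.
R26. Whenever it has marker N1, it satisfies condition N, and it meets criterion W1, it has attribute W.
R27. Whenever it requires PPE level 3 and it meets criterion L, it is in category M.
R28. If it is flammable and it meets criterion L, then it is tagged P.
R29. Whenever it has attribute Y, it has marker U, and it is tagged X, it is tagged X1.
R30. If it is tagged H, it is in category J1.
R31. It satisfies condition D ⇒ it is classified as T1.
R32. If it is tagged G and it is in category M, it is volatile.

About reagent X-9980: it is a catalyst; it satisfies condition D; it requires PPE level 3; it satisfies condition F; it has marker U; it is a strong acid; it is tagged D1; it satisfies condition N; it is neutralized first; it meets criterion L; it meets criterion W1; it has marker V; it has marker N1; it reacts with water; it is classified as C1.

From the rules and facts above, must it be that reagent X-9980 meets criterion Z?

No

Forward chaining from the given facts derives: is flammable, is inert, is volatile, is labeled, has marker S, has attribute W, is in category M, is tagged P, is classified as T1, is classified as Q1, carries flag Y1, has marker J, is tagged X, requires a fume hood, has attribute Y, is tagged X1, is aqueous, satisfies condition C.
The only rule concluding "it meets criterion Z" is R9, which needs "it is stored cold"; that is never established.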